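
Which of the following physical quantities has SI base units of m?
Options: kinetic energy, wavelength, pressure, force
Checking the SI base units of each option:
  kinetic energy (E = ½mv²): kg·m²/s²  ✗
  wavelength (λ = v/f): m  ✓ matches
  pressure (P = F/A): kg/(m·s²)  ✗
  force (F = ma): kg·m/s²  ✗

Only wavelength has units m.

Answer: wavelength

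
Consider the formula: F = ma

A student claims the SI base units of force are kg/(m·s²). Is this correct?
Units of each symbol in F = ma:
  m (mass): kg
  a (acceleration): m/s²

Multiplying the contributions: [kg] · [m/s²]
Adding exponents of each base unit: kg: 1, m: 1, s: -2
SI base units of force: kg·m/s²

The claimed units kg/(m·s²) (exponents kg: 1, m: -1, s: -2) do not match the derived units kg·m/s² (exponents kg: 1, m: 1, s: -2), so the claim is incorrect.

Answer: No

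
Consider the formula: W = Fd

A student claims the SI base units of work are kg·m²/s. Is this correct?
Units of each symbol in W = Fd:
  F (force): kg·m/s²
  d (displacement): m

Multiplying the contributions: [kg·m/s²] · [m]
Adding exponents of each base unit: kg: 1, m: 2, s: -2
SI base units of work: kg·m²/s²

The claimed units kg·m²/s (exponents kg: 1, m: 2, s: -1) do not match the derived units kg·m²/s² (exponents kg: 1, m: 2, s: -2), so the claim is incorrect.

Answer: No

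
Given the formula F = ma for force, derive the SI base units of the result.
Units of each symbol in F = ma:
  m (mass): kg
  a (acceleration): m/s²

Multiplying the contributions: [kg] · [m/s²]
Adding exponents of each base unit: kg: 1, m: 1, s: -2
SI base units of force: kg·m/s²

Answer: kg·m/s²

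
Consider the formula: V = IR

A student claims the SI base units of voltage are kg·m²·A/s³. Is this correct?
Units of each symbol in V = IR:
  I (current): A
  R (resistance, in ohms): kg·m²/(s³·A²)

Multiplying the contributions: [A] · [kg·m²/(s³·A²)]
Adding exponents of each base unit: kg: 1, m: 2, s: -3, A: -1
SI base units of voltage: kg·m²/(s³·A)

The claimed units kg·m²·A/s³ (exponents kg: 1, m: 2, s: -3, A: 1) do not match the derived units kg·m²/(s³·A) (exponents kg: 1, m: 2, s: -3, A: -1), so the claim is incorrect.

Answer: No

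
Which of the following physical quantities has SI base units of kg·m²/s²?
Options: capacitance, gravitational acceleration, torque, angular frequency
Checking the SI base units of each option:
  capacitance (C = Q/V): s⁴·A²/(kg·m²)  ✗
  gravitational acceleration (g = GM/r²): m/s²  ✗
  torque (τ = Fr): kg·m²/s²  ✓ matches
  angular frequency (ω = 2πf): 1/s  ✗

Only torque has units kg·m²/s².

Answer: torque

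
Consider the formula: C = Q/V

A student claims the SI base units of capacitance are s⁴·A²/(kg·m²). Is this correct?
Units of each symbol in C = Q/V:
  Q (charge, in coulombs): s·A
  V (voltage, in volts): kg·m²/(s³·A)  → in the denominator, contributes s³·A/(kg·m²)

Multiplying the contributions: [s·A] · [s³·A/(kg·m²)]
Adding exponents of each base unit: kg: -1, m: -2, s: 4, A: 2
SI base units of capacitance: s⁴·A²/(kg·m²)

The claimed units s⁴·A²/(kg·m²) match the derived units, so the claim is correct.

Answer: Yes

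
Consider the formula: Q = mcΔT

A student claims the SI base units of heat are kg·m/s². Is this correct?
Units of each symbol in Q = mcΔT:
  m (mass): kg
  c (specific heat capacity, in J/(kg·K)): m²/(s²·K)
  ΔT (temperature change): K

Multiplying the contributions: [kg] · [m²/(s²·K)] · [K]
Adding exponents of each base unit: kg: 1, m: 2, s: -2
SI base units of heat: kg·m²/s²

The claimed units kg·m/s² (exponents kg: 1, m: 1, s: -2) do not match the derived units kg·m²/s² (exponents kg: 1, m: 2, s: -2), so the claim is incorrect.

Answer: No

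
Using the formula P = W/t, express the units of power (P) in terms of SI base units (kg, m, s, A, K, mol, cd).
Units of each symbol in P = W/t:
  W (work): kg·m²/s²
  t (time): s  → in the denominator, contributes 1/s

Multiplying the contributions: [kg·m²/s²] · [1/s]
Adding exponents of each base unit: kg: 1, m: 2, s: -3
SI base units of power: kg·m²/s³

Answer: kg·m²/s³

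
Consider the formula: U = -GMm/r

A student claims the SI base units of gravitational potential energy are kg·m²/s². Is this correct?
Units of each symbol in U = -GMm/r:
  G (gravitational constant): m³/(kg·s²)
  M (mass): kg
  m (mass): kg
  r (distance): m  → in the denominator, contributes 1/m
  The minus sign does not affect the units.

Multiplying the contributions: [m³/(kg·s²)] · [kg] · [kg] · [1/m]
Adding exponents of each base unit: kg: 1, m: 2, s: -2
SI base units of gravitational potential energy: kg·m²/s²

The claimed units kg·m²/s² match the derived units, so the claim is correct.

Answer: Yes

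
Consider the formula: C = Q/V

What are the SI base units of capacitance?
Units of each symbol in C = Q/V:
  Q (charge, in coulombs): s·A
  V (voltage, in volts): kg·m²/(s³·A)  → in the denominator, contributes s³·A/(kg·m²)

Multiplying the contributions: [s·A] · [s³·A/(kg·m²)]
Adding exponents of each base unit: kg: -1, m: -2, s: 4, A: 2
SI base units of capacitance: s⁴·A²/(kg·m²)

Answer: s⁴·A²/(kg·m²)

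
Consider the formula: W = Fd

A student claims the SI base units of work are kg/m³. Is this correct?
Units of each symbol in W = Fd:
  F (force): kg·m/s²
  d (displacement): m

Multiplying the contributions: [kg·m/s²] · [m]
Adding exponents of each base unit: kg: 1, m: 2, s: -2
SI base units of work: kg·m²/s²

The claimed units kg/m³ (exponents kg: 1, m: -3) do not match the derived units kg·m²/s² (exponents kg: 1, m: 2, s: -2), so the claim is incorrect.

Answer: No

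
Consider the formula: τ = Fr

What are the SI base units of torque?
Units of each symbol in τ = Fr:
  F (force): kg·m/s²
  r (lever arm): m

Multiplying the contributions: [kg·m/s²] · [m]
Adding exponents of each base unit: kg: 1, m: 2, s: -2
SI base units of torque: kg·m²/s²

Answer: kg·m²/s²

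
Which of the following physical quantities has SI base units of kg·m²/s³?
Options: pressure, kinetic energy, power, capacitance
Checking the SI base units of each option:
  pressure (P = F/A): kg/(m·s²)  ✗
  kinetic energy (E = ½mv²): kg·m²/s²  ✗
  power (P = W/t): kg·m²/s³  ✓ matches
  capacitance (C = Q/V): s⁴·A²/(kg·m²)  ✗

Only power has units kg·m²/s³.

Answer: power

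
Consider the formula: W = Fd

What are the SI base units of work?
Units of each symbol in W = Fd:
  F (force): kg·m/s²
  d (displacement): m

Multiplying the contributions: [kg·m/s²] · [m]
Adding exponents of each base unit: kg: 1, m: 2, s: -2
SI base units of work: kg·m²/s²

Answer: kg·m²/s²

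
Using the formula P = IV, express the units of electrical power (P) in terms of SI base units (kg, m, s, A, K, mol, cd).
Units of each symbol in P = IV:
  I (current): A
  V (voltage, in volts): kg·m²/(s³·A)

Multiplying the contributions: [A] · [kg·m²/(s³·A)]
Adding exponents of each base unit: kg: 1, m: 2, s: -3
SI base units of electrical power: kg·m²/s³

Answer: kg·m²/s³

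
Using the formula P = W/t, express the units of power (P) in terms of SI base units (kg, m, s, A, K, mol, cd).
Units of each symbol in P = W/t:
  W (work): kg·m²/s²
  t (time): s  → in the denominator, contributes 1/s

Multiplying the contributions: [kg·m²/s²] · [1/s]
Adding exponents of each base unit: kg: 1, m: 2, s: -3
SI base units of power: kg·m²/s³

Answer: kg·m²/s³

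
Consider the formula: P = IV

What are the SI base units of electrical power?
Units of each symbol in P = IV:
  I (current): A
  V (voltage, in volts): kg·m²/(s³·A)

Multiplying the contributions: [A] · [kg·m²/(s³·A)]
Adding exponents of each base unit: kg: 1, m: 2, s: -3
SI base units of electrical power: kg·m²/s³

Answer: kg·m²/s³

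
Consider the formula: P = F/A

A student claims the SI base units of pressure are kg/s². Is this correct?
Units of each symbol in P = F/A:
  F (force): kg·m/s²
  A (area): m²  → in the denominator, contributes 1/m²

Multiplying the contributions: [kg·m/s²] · [1/m²]
Adding exponents of each base unit: kg: 1, m: -1, s: -2
SI base units of pressure: kg/(m·s²)

The claimed units kg/s² (exponents kg: 1, s: -2) do not match the derived units kg/(m·s²) (exponents kg: 1, m: -1, s: -2), so the claim is incorrect.

Answer: No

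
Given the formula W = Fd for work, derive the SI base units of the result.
Units of each symbol in W = Fd:
  F (force): kg·m/s²
  d (displacement): m

Multiplying the contributions: [kg·m/s²] · [m]
Adding exponents of each base unit: kg: 1, m: 2, s: -2
SI base units of work: kg·m²/s²

Answer: kg·m²/s²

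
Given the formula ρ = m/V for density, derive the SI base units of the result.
Units of each symbol in ρ = m/V:
  m (mass): kg
  V (volume): m³  → in the denominator, contributes 1/m³

Multiplying the contributions: [kg] · [1/m³]
Adding exponents of each base unit: kg: 1, m: -3
SI base units of density: kg/m³

Answer: kg/m³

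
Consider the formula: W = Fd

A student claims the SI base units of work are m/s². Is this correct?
Units of each symbol in W = Fd:
  F (force): kg·m/s²
  d (displacement): m

Multiplying the contributions: [kg·m/s²] · [m]
Adding exponents of each base unit: kg: 1, m: 2, s: -2
SI base units of work: kg·m²/s²

The claimed units m/s² (exponents m: 1, s: -2) do not match the derived units kg·m²/s² (exponents kg: 1, m: 2, s: -2), so the claim is incorrect.

Answer: No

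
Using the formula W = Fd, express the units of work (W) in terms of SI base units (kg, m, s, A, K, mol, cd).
Units of each symbol in W = Fd:
  F (force): kg·m/s²
  d (displacement): m

Multiplying the contributions: [kg·m/s²] · [m]
Adding exponents of each base unit: kg: 1, m: 2, s: -2
SI base units of work: kg·m²/s²

Answer: kg·m²/s²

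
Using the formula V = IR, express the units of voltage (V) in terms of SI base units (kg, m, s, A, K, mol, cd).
Units of each symbol in V = IR:
  I (current): A
  R (resistance, in ohms): kg·m²/(s³·A²)

Multiplying the contributions: [A] · [kg·m²/(s³·A²)]
Adding exponents of each base unit: kg: 1, m: 2, s: -3, A: -1
SI base units of voltage: kg·m²/(s³·A)

Answer: kg·m²/(s³·A)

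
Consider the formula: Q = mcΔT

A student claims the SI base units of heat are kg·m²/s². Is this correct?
Units of each symbol in Q = mcΔT:
  m (mass): kg
  c (specific heat capacity, in J/(kg·K)): m²/(s²·K)
  ΔT (temperature change): K

Multiplying the contributions: [kg] · [m²/(s²·K)] · [K]
Adding exponents of each base unit: kg: 1, m: 2, s: -2
SI base units of heat: kg·m²/s²

The claimed units kg·m²/s² match the derived units, so the claim is correct.

Answer: Yes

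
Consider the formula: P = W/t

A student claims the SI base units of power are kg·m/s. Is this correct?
Units of each symbol in P = W/t:
  W (work): kg·m²/s²
  t (time): s  → in the denominator, contributes 1/s

Multiplying the contributions: [kg·m²/s²] · [1/s]
Adding exponents of each base unit: kg: 1, m: 2, s: -3
SI base units of power: kg·m²/s³

The claimed units kg·m/s (exponents kg: 1, m: 1, s: -1) do not match the derived units kg·m²/s³ (exponents kg: 1, m: 2, s: -3), so the claim is incorrect.

Answer: No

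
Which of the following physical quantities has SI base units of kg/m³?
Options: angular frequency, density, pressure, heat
Checking the SI base units of each option:
  angular frequency (ω = 2πf): 1/s  ✗
  density (ρ = m/V): kg/m³  ✓ matches
  pressure (P = F/A): kg/(m·s²)  ✗
  heat (Q = mcΔT): kg·m²/s²  ✗

Only density has units kg/m³.

Answer: density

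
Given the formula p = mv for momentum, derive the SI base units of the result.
Units of each symbol in p = mv:
  m (mass): kg
  v (velocity): m/s

Multiplying the contributions: [kg] · [m/s]
Adding exponents of each base unit: kg: 1, m: 1, s: -1
SI base units of momentum: kg·m/s

Answer: kg·m/s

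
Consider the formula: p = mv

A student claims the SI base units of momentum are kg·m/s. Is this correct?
Units of each symbol in p = mv:
  m (mass): kg
  v (velocity): m/s

Multiplying the contributions: [kg] · [m/s]
Adding exponents of each base unit: kg: 1, m: 1, s: -1
SI base units of momentum: kg·m/s

The claimed units kg·m/s match the derived units, so the claim is correct.

Answer: Yes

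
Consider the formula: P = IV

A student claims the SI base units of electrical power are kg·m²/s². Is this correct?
Units of each symbol in P = IV:
  I (current): A
  V (voltage, in volts): kg·m²/(s³·A)

Multiplying the contributions: [A] · [kg·m²/(s³·A)]
Adding exponents of each base unit: kg: 1, m: 2, s: -3
SI base units of electrical power: kg·m²/s³

The claimed units kg·m²/s² (exponents kg: 1, m: 2, s: -2) do not match the derived units kg·m²/s³ (exponents kg: 1, m: 2, s: -3), so the claim is incorrect.

Answer: No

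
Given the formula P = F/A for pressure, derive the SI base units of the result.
Units of each symbol in P = F/A:
  F (force): kg·m/s²
  A (area): m²  → in the denominator, contributes 1/m²

Multiplying the contributions: [kg·m/s²] · [1/m²]
Adding exponents of each base unit: kg: 1, m: -1, s: -2
SI base units of pressure: kg/(m·s²)

Answer: kg/(m·s²)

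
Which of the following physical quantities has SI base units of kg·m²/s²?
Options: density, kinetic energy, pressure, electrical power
Checking the SI base units of each option:
  density (ρ = m/V): kg/m³  ✗
  kinetic energy (E = ½mv²): kg·m²/s²  ✓ matches
  pressure (P = F/A): kg/(m·s²)  ✗
  electrical power (P = IV): kg·m²/s³  ✗

Only kinetic energy has units kg·m²/s².

Answer: kinetic energy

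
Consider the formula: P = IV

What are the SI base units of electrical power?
Units of each symbol in P = IV:
  I (current): A
  V (voltage, in volts): kg·m²/(s³·A)

Multiplying the contributions: [A] · [kg·m²/(s³·A)]
Adding exponents of each base unit: kg: 1, m: 2, s: -3
SI base units of electrical power: kg·m²/s³

Answer: kg·m²/s³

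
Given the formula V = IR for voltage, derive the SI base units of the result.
Units of each symbol in V = IR:
  I (current): A
  R (resistance, in ohms): kg·m²/(s³·A²)

Multiplying the contributions: [A] · [kg·m²/(s³·A²)]
Adding exponents of each base unit: kg: 1, m: 2, s: -3, A: -1
SI base units of voltage: kg·m²/(s³·A)

Answer: kg·m²/(s³·A)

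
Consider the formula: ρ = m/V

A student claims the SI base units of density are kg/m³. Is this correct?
Units of each symbol in ρ = m/V:
  m (mass): kg
  V (volume): m³  → in the denominator, contributes 1/m³

Multiplying the contributions: [kg] · [1/m³]
Adding exponents of each base unit: kg: 1, m: -3
SI base units of density: kg/m³

The claimed units kg/m³ match the derived units, so the claim is correct.

Answer: Yes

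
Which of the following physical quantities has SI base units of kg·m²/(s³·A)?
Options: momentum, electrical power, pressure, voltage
Checking the SI base units of each option:
  momentum (p = mv): kg·m/s  ✗
  electrical power (P = IV): kg·m²/s³  ✗
  pressure (P = F/A): kg/(m·s²)  ✗
  voltage (V = IR): kg·m²/(s³·A)  ✓ matches

Only voltage has units kg·m²/(s³·A).

Answer: voltage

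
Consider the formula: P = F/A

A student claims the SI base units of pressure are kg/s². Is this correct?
Units of each symbol in P = F/A:
  F (force): kg·m/s²
  A (area): m²  → in the denominator, contributes 1/m²

Multiplying the contributions: [kg·m/s²] · [1/m²]
Adding exponents of each base unit: kg: 1, m: -1, s: -2
SI base units of pressure: kg/(m·s²)

The claimed units kg/s² (exponents kg: 1, s: -2) do not match the derived units kg/(m·s²) (exponents kg: 1, m: -1, s: -2), so the claim is incorrect.

Answer: No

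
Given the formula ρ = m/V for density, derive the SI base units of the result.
Units of each symbol in ρ = m/V:
  m (mass): kg
  V (volume): m³  → in the denominator, contributes 1/m³

Multiplying the contributions: [kg] · [1/m³]
Adding exponents of each base unit: kg: 1, m: -3
SI base units of density: kg/m³

Answer: kg/m³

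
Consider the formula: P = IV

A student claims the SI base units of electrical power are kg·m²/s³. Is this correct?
Units of each symbol in P = IV:
  I (current): A
  V (voltage, in volts): kg·m²/(s³·A)

Multiplying the contributions: [A] · [kg·m²/(s³·A)]
Adding exponents of each base unit: kg: 1, m: 2, s: -3
SI base units of electrical power: kg·m²/s³

The claimed units kg·m²/s³ match the derived units, so the claim is correct.

Answer: Yes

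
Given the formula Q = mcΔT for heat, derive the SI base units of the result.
Units of each symbol in Q = mcΔT:
  m (mass): kg
  c (specific heat capacity, in J/(kg·K)): m²/(s²·K)
  ΔT (temperature change): K

Multiplying the contributions: [kg] · [m²/(s²·K)] · [K]
Adding exponents of each base unit: kg: 1, m: 2, s: -2
SI base units of heat: kg·m²/s²

Answer: kg·m²/s²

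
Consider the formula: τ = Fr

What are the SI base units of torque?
Units of each symbol in τ = Fr:
  F (force): kg·m/s²
  r (lever arm): m

Multiplying the contributions: [kg·m/s²] · [m]
Adding exponents of each base unit: kg: 1, m: 2, s: -2
SI base units of torque: kg·m²/s²

Answer: kg·m²/s²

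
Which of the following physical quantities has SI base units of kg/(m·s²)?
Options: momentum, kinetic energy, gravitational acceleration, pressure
Checking the SI base units of each option:
  momentum (p = mv): kg·m/s  ✗
  kinetic energy (E = ½mv²): kg·m²/s²  ✗
  gravitational acceleration (g = GM/r²): m/s²  ✗
  pressure (P = F/A): kg/(m·s²)  ✓ matches

Only pressure has units kg/(m·s²).

Answer: pressure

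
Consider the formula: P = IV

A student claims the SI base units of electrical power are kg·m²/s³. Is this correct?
Units of each symbol in P = IV:
  I (current): A
  V (voltage, in volts): kg·m²/(s³·A)

Multiplying the contributions: [A] · [kg·m²/(s³·A)]
Adding exponents of each base unit: kg: 1, m: 2, s: -3
SI base units of electrical power: kg·m²/s³

The claimed units kg·m²/s³ match the derived units, so the claim is correct.

Answer: Yes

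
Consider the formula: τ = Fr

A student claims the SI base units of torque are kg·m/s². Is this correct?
Units of each symbol in τ = Fr:
  F (force): kg·m/s²
  r (lever arm): m

Multiplying the contributions: [kg·m/s²] · [m]
Adding exponents of each base unit: kg: 1, m: 2, s: -2
SI base units of torque: kg·m²/s²

The claimed units kg·m/s² (exponents kg: 1, m: 1, s: -2) do not match the derived units kg·m²/s² (exponents kg: 1, m: 2, s: -2), so the claim is incorrect.

Answer: No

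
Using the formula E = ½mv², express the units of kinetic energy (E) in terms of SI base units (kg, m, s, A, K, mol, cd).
Units of each symbol in E = ½mv²:
  m (mass): kg
  v (speed): m/s  → to the power 2, contributes m²/s²
  The factor ½ is dimensionless.

Multiplying the contributions: [kg] · [m²/s²]
Adding exponents of each base unit: kg: 1, m: 2, s: -2
SI base units of kinetic energy: kg·m²/s²

Answer: kg·m²/s²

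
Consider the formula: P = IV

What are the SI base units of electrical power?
Units of each symbol in P = IV:
  I (current): A
  V (voltage, in volts): kg·m²/(s³·A)

Multiplying the contributions: [A] · [kg·m²/(s³·A)]
Adding exponents of each base unit: kg: 1, m: 2, s: -3
SI base units of electrical power: kg·m²/s³

Answer: kg·m²/s³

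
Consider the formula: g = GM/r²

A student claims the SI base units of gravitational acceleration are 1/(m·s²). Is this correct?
Units of each symbol in g = GM/r²:
  G (gravitational constant): m³/(kg·s²)
  M (mass): kg
  r (distance): m  → to the power 2 in the denominator, contributes 1/m²

Multiplying the contributions: [m³/(kg·s²)] · [kg] · [1/m²]
Adding exponents of each base unit: m: 1, s: -2
SI base units of gravitational acceleration: m/s²

The claimed units 1/(m·s²) (exponents m: -1, s: -2) do not match the derived units m/s² (exponents m: 1, s: -2), so the claim is incorrect.

Answer: No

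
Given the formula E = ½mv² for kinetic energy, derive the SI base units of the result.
Units of each symbol in E = ½mv²:
  m (mass): kg
  v (speed): m/s  → to the power 2, contributes m²/s²
  The factor ½ is dimensionless.

Multiplying the contributions: [kg] · [m²/s²]
Adding exponents of each base unit: kg: 1, m: 2, s: -2
SI base units of kinetic energy: kg·m²/s²

Answer: kg·m²/s²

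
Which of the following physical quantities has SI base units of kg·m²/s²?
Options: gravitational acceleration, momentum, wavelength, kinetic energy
Checking the SI base units of each option:
  gravitational acceleration (g = GM/r²): m/s²  ✗
  momentum (p = mv): kg·m/s  ✗
  wavelength (λ = v/f): m  ✗
  kinetic energy (E = ½mv²): kg·m²/s²  ✓ matches

Only kinetic energy has units kg·m²/s².

Answer: kinetic energy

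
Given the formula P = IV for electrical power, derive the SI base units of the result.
Units of each symbol in P = IV:
  I (current): A
  V (voltage, in volts): kg·m²/(s³·A)

Multiplying the contributions: [A] · [kg·m²/(s³·A)]
Adding exponents of each base unit: kg: 1, m: 2, s: -3
SI base units of electrical power: kg·m²/s³

Answer: kg·m²/s³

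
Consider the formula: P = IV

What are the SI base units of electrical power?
Units of each symbol in P = IV:
  I (current): A
  V (voltage, in volts): kg·m²/(s³·A)

Multiplying the contributions: [A] · [kg·m²/(s³·A)]
Adding exponents of each base unit: kg: 1, m: 2, s: -3
SI base units of electrical power: kg·m²/s³

Answer: kg·m²/s³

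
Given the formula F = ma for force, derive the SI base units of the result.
Units of each symbol in F = ma:
  m (mass): kg
  a (acceleration): m/s²

Multiplying the contributions: [kg] · [m/s²]
Adding exponents of each base unit: kg: 1, m: 1, s: -2
SI base units of force: kg·m/s²

Answer: kg·m/s²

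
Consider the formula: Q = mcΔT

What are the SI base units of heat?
Units of each symbol in Q = mcΔT:
  m (mass): kg
  c (specific heat capacity, in J/(kg·K)): m²/(s²·K)
  ΔT (temperature change): K

Multiplying the contributions: [kg] · [m²/(s²·K)] · [K]
Adding exponents of each base unit: kg: 1, m: 2, s: -2
SI base units of heat: kg·m²/s²

Answer: kg·m²/s²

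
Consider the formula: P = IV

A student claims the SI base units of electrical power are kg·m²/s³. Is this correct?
Units of each symbol in P = IV:
  I (current): A
  V (voltage, in volts): kg·m²/(s³·A)

Multiplying the contributions: [A] · [kg·m²/(s³·A)]
Adding exponents of each base unit: kg: 1, m: 2, s: -3
SI base units of electrical power: kg·m²/s³

The claimed units kg·m²/s³ match the derived units, so the claim is correct.

Answer: Yes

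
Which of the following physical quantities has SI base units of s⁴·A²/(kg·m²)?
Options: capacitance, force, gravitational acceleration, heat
Checking the SI base units of each option:
  capacitance (C = Q/V): s⁴·A²/(kg·m²)  ✓ matches
  force (F = ma): kg·m/s²  ✗
  gravitational acceleration (g = GM/r²): m/s²  ✗
  heat (Q = mcΔT): kg·m²/s²  ✗

Only capacitance has units s⁴·A²/(kg·m²).

Answer: capacitance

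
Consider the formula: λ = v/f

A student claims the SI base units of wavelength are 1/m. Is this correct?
Units of each symbol in λ = v/f:
  v (wave speed): m/s
  f (frequency): 1/s  → in the denominator, contributes s

Multiplying the contributions: [m/s] · [s]
Adding exponents of each base unit: m: 1
SI base units of wavelength: m

The claimed units 1/m (exponents m: -1) do not match the derived units m (exponents m: 1), so the claim is incorrect.

Answer: No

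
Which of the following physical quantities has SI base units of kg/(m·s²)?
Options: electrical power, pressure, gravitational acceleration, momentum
Checking the SI base units of each option:
  electrical power (P = IV): kg·m²/s³  ✗
  pressure (P = F/A): kg/(m·s²)  ✓ matches
  gravitational acceleration (g = GM/r²): m/s²  ✗
  momentum (p = mv): kg·m/s  ✗

Only pressure has units kg/(m·s²).

Answer: pressure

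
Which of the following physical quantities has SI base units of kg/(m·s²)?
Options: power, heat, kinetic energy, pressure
Checking the SI base units of each option:
  power (P = W/t): kg·m²/s³  ✗
  heat (Q = mcΔT): kg·m²/s²  ✗
  kinetic energy (E = ½mv²): kg·m²/s²  ✗
  pressure (P = F/A): kg/(m·s²)  ✓ matches

Only pressure has units kg/(m·s²).

Answer: pressure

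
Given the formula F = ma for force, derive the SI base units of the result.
Units of each symbol in F = ma:
  m (mass): kg
  a (acceleration): m/s²

Multiplying the contributions: [kg] · [m/s²]
Adding exponents of each base unit: kg: 1, m: 1, s: -2
SI base units of force: kg·m/s²

Answer: kg·m/s²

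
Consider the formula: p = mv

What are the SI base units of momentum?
Units of each symbol in p = mv:
  m (mass): kg
  v (velocity): m/s

Multiplying the contributions: [kg] · [m/s]
Adding exponents of each base unit: kg: 1, m: 1, s: -1
SI base units of momentum: kg·m/s

Answer: kg·m/s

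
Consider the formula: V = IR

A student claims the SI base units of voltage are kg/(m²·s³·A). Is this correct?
Units of each symbol in V = IR:
  I (current): A
  R (resistance, in ohms): kg·m²/(s³·A²)

Multiplying the contributions: [A] · [kg·m²/(s³·A²)]
Adding exponents of each base unit: kg: 1, m: 2, s: -3, A: -1
SI base units of voltage: kg·m²/(s³·A)

The claimed units kg/(m²·s³·A) (exponents kg: 1, m: -2, s: -3, A: -1) do not match the derived units kg·m²/(s³·A) (exponents kg: 1, m: 2, s: -3, A: -1), so the claim is incorrect.

Answer: No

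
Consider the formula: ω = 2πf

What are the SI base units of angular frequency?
Units of each symbol in ω = 2πf:
  f (frequency): 1/s
  The factor 2π is dimensionless.

Multiplying the contributions: [1/s]
Adding exponents of each base unit: s: -1
SI base units of angular frequency: 1/s

Answer: 1/s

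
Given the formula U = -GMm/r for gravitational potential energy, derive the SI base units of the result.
Units of each symbol in U = -GMm/r:
  G (gravitational constant): m³/(kg·s²)
  M (mass): kg
  m (mass): kg
  r (distance): m  → in the denominator, contributes 1/m
  The minus sign does not affect the units.

Multiplying the contributions: [m³/(kg·s²)] · [kg] · [kg] · [1/m]
Adding exponents of each base unit: kg: 1, m: 2, s: -2
SI base units of gravitational potential energy: kg·m²/s²

Answer: kg·m²/s²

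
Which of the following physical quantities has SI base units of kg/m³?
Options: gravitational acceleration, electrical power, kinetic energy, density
Checking the SI base units of each option:
  gravitational acceleration (g = GM/r²): m/s²  ✗
  electrical power (P = IV): kg·m²/s³  ✗
  kinetic energy (E = ½mv²): kg·m²/s²  ✗
  density (ρ = m/V): kg/m³  ✓ matches

Only density has units kg/m³.

Answer: density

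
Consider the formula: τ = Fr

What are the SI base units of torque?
Units of each symbol in τ = Fr:
  F (force): kg·m/s²
  r (lever arm): m

Multiplying the contributions: [kg·m/s²] · [m]
Adding exponents of each base unit: kg: 1, m: 2, s: -2
SI base units of torque: kg·m²/s²

Answer: kg·m²/s²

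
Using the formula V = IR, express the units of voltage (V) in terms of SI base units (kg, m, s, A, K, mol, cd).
Units of each symbol in V = IR:
  I (current): A
  R (resistance, in ohms): kg·m²/(s³·A²)

Multiplying the contributions: [A] · [kg·m²/(s³·A²)]
Adding exponents of each base unit: kg: 1, m: 2, s: -3, A: -1
SI base units of voltage: kg·m²/(s³·A)

Answer: kg·m²/(s³·A)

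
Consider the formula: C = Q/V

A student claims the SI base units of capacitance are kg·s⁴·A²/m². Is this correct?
Units of each symbol in C = Q/V:
  Q (charge, in coulombs): s·A
  V (voltage, in volts): kg·m²/(s³·A)  → in the denominator, contributes s³·A/(kg·m²)

Multiplying the contributions: [s·A] · [s³·A/(kg·m²)]
Adding exponents of each base unit: kg: -1, m: -2, s: 4, A: 2
SI base units of capacitance: s⁴·A²/(kg·m²)

The claimed units kg·s⁴·A²/m² (exponents kg: 1, m: -2, s: 4, A: 2) do not match the derived units s⁴·A²/(kg·m²) (exponents kg: -1, m: -2, s: 4, A: 2), so the claim is incorrect.

Answer: No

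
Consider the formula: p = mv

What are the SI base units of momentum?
Units of each symbol in p = mv:
  m (mass): kg
  v (velocity): m/s

Multiplying the contributions: [kg] · [m/s]
Adding exponents of each base unit: kg: 1, m: 1, s: -1
SI base units of momentum: kg·m/s

Answer: kg·m/s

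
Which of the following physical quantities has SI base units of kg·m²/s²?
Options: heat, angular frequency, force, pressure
Checking the SI base units of each option:
  heat (Q = mcΔT): kg·m²/s²  ✓ matches
  angular frequency (ω = 2πf): 1/s  ✗
  force (F = ma): kg·m/s²  ✗
  pressure (P = F/A): kg/(m·s²)  ✗

Only heat has units kg·m²/s².

Answer: heat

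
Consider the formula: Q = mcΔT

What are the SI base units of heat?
Units of each symbol in Q = mcΔT:
  m (mass): kg
  c (specific heat capacity, in J/(kg·K)): m²/(s²·K)
  ΔT (temperature change): K

Multiplying the contributions: [kg] · [m²/(s²·K)] · [K]
Adding exponents of each base unit: kg: 1, m: 2, s: -2
SI base units of heat: kg·m²/s²

Answer: kg·m²/s²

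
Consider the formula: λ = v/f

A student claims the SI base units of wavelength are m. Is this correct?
Units of each symbol in λ = v/f:
  v (wave speed): m/s
  f (frequency): 1/s  → in the denominator, contributes s

Multiplying the contributions: [m/s] · [s]
Adding exponents of each base unit: m: 1
SI base units of wavelength: m

The claimed units m match the derived units, so the claim is correct.

Answer: Yes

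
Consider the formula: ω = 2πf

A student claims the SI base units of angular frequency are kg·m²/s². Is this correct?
Units of each symbol in ω = 2πf:
  f (frequency): 1/s
  The factor 2π is dimensionless.

Multiplying the contributions: [1/s]
Adding exponents of each base unit: s: -1
SI base units of angular frequency: 1/s

The claimed units kg·m²/s² (exponents kg: 1, m: 2, s: -2) do not match the derived units 1/s (exponents s: -1), so the claim is incorrect.

Answer: No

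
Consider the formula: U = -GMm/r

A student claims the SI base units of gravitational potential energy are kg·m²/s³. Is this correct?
Units of each symbol in U = -GMm/r:
  G (gravitational constant): m³/(kg·s²)
  M (mass): kg
  m (mass): kg
  r (distance): m  → in the denominator, contributes 1/m
  The minus sign does not affect the units.

Multiplying the contributions: [m³/(kg·s²)] · [kg] · [kg] · [1/m]
Adding exponents of each base unit: kg: 1, m: 2, s: -2
SI base units of gravitational potential energy: kg·m²/s²

The claimed units kg·m²/s³ (exponents kg: 1, m: 2, s: -3) do not match the derived units kg·m²/s² (exponents kg: 1, m: 2, s: -2), so the claim is incorrect.

Answer: No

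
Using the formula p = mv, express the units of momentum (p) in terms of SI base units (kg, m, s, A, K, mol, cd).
Units of each symbol in p = mv:
  m (mass): kg
  v (velocity): m/s

Multiplying the contributions: [kg] · [m/s]
Adding exponents of each base unit: kg: 1, m: 1, s: -1
SI base units of momentum: kg·m/s

Answer: kg·m/s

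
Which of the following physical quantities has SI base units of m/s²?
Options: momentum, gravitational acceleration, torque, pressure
Checking the SI base units of each option:
  momentum (p = mv): kg·m/s  ✗
  gravitational acceleration (g = GM/r²): m/s²  ✓ matches
  torque (τ = Fr): kg·m²/s²  ✗
  pressure (P = F/A): kg/(m·s²)  ✗

Only gravitational acceleration has units m/s².

Answer: gravitational acceleration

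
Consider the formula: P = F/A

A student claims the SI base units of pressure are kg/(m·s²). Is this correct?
Units of each symbol in P = F/A:
  F (force): kg·m/s²
  A (area): m²  → in the denominator, contributes 1/m²

Multiplying the contributions: [kg·m/s²] · [1/m²]
Adding exponents of each base unit: kg: 1, m: -1, s: -2
SI base units of pressure: kg/(m·s²)

The claimed units kg/(m·s²) match the derived units, so the claim is correct.

Answer: Yes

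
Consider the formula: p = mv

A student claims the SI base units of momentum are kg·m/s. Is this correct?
Units of each symbol in p = mv:
  m (mass): kg
  v (velocity): m/s

Multiplying the contributions: [kg] · [m/s]
Adding exponents of each base unit: kg: 1, m: 1, s: -1
SI base units of momentum: kg·m/s

The claimed units kg·m/s match the derived units, so the claim is correct.

Answer: Yes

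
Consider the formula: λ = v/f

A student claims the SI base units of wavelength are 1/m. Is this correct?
Units of each symbol in λ = v/f:
  v (wave speed): m/s
  f (frequency): 1/s  → in the denominator, contributes s

Multiplying the contributions: [m/s] · [s]
Adding exponents of each base unit: m: 1
SI base units of wavelength: m

The claimed units 1/m (exponents m: -1) do not match the derived units m (exponents m: 1), so the claim is incorrect.

Answer: No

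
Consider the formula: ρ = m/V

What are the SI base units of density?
Units of each symbol in ρ = m/V:
  m (mass): kg
  V (volume): m³  → in the denominator, contributes 1/m³

Multiplying the contributions: [kg] · [1/m³]
Adding exponents of each base unit: kg: 1, m: -3
SI base units of density: kg/m³

Answer: kg/m³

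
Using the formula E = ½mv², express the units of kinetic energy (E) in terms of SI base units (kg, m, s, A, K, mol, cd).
Units of each symbol in E = ½mv²:
  m (mass): kg
  v (speed): m/s  → to the power 2, contributes m²/s²
  The factor ½ is dimensionless.

Multiplying the contributions: [kg] · [m²/s²]
Adding exponents of each base unit: kg: 1, m: 2, s: -2
SI base units of kinetic energy: kg·m²/s²

Answer: kg·m²/s²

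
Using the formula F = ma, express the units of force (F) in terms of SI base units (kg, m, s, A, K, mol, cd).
Units of each symbol in F = ma:
  m (mass): kg
  a (acceleration): m/s²

Multiplying the contributions: [kg] · [m/s²]
Adding exponents of each base unit: kg: 1, m: 1, s: -2
SI base units of force: kg·m/s²

Answer: kg·m/s²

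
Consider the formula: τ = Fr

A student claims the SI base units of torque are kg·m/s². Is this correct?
Units of each symbol in τ = Fr:
  F (force): kg·m/s²
  r (lever arm): m

Multiplying the contributions: [kg·m/s²] · [m]
Adding exponents of each base unit: kg: 1, m: 2, s: -2
SI base units of torque: kg·m²/s²

The claimed units kg·m/s² (exponents kg: 1, m: 1, s: -2) do not match the derived units kg·m²/s² (exponents kg: 1, m: 2, s: -2), so the claim is incorrect.

Answer: No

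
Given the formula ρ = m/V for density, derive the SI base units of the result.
Units of each symbol in ρ = m/V:
  m (mass): kg
  V (volume): m³  → in the denominator, contributes 1/m³

Multiplying the contributions: [kg] · [1/m³]
Adding exponents of each base unit: kg: 1, m: -3
SI base units of density: kg/m³

Answer: kg/m³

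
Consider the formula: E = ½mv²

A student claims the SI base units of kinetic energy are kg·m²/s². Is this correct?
Units of each symbol in E = ½mv²:
  m (mass): kg
  v (speed): m/s  → to the power 2, contributes m²/s²
  The factor ½ is dimensionless.

Multiplying the contributions: [kg] · [m²/s²]
Adding exponents of each base unit: kg: 1, m: 2, s: -2
SI base units of kinetic energy: kg·m²/s²

The claimed units kg·m²/s² match the derived units, so the claim is correct.

Answer: Yes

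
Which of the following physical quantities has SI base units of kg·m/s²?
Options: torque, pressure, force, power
Checking the SI base units of each option:
  torque (τ = Fr): kg·m²/s²  ✗
  pressure (P = F/A): kg/(m·s²)  ✗
  force (F = ma): kg·m/s²  ✓ matches
  power (P = W/t): kg·m²/s³  ✗

Only force has units kg·m/s².

Answer: force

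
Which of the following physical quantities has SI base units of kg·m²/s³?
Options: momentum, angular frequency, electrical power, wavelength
Checking the SI base units of each option:
  momentum (p = mv): kg·m/s  ✗
  angular frequency (ω = 2πf): 1/s  ✗
  electrical power (P = IV): kg·m²/s³  ✓ matches
  wavelength (λ = v/f): m  ✗

Only electrical power has units kg·m²/s³.

Answer: electrical power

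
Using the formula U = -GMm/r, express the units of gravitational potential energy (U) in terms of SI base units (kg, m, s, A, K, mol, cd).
Units of each symbol in U = -GMm/r:
  G (gravitational constant): m³/(kg·s²)
  M (mass): kg
  m (mass): kg
  r (distance): m  → in the denominator, contributes 1/m
  The minus sign does not affect the units.

Multiplying the contributions: [m³/(kg·s²)] · [kg] · [kg] · [1/m]
Adding exponents of each base unit: kg: 1, m: 2, s: -2
SI base units of gravitational potential energy: kg·m²/s²

Answer: kg·m²/s²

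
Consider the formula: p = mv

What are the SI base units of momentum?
Units of each symbol in p = mv:
  m (mass): kg
  v (velocity): m/s

Multiplying the contributions: [kg] · [m/s]
Adding exponents of each base unit: kg: 1, m: 1, s: -1
SI base units of momentum: kg·m/s

Answer: kg·m/s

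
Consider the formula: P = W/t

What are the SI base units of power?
Units of each symbol in P = W/t:
  W (work): kg·m²/s²
  t (time): s  → in the denominator, contributes 1/s

Multiplying the contributions: [kg·m²/s²] · [1/s]
Adding exponents of each base unit: kg: 1, m: 2, s: -3
SI base units of power: kg·m²/s³

Answer: kg·m²/s³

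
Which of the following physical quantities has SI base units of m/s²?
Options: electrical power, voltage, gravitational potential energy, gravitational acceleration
Checking the SI base units of each option:
  electrical power (P = IV): kg·m²/s³  ✗
  voltage (V = IR): kg·m²/(s³·A)  ✗
  gravitational potential energy (U = -GMm/r): kg·m²/s²  ✗
  gravitational acceleration (g = GM/r²): m/s²  ✓ matches

Only gravitational acceleration has units m/s².

Answer: gravitational acceleration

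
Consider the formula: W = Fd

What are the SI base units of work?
Units of each symbol in W = Fd:
  F (force): kg·m/s²
  d (displacement): m

Multiplying the contributions: [kg·m/s²] · [m]
Adding exponents of each base unit: kg: 1, m: 2, s: -2
SI base units of work: kg·m²/s²

Answer: kg·m²/s²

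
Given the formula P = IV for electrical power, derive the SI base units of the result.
Units of each symbol in P = IV:
  I (current): A
  V (voltage, in volts): kg·m²/(s³·A)

Multiplying the contributions: [A] · [kg·m²/(s³·A)]
Adding exponents of each base unit: kg: 1, m: 2, s: -3
SI base units of electrical power: kg·m²/s³

Answer: kg·m²/s³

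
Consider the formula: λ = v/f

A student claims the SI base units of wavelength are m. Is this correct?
Units of each symbol in λ = v/f:
  v (wave speed): m/s
  f (frequency): 1/s  → in the denominator, contributes s

Multiplying the contributions: [m/s] · [s]
Adding exponents of each base unit: m: 1
SI base units of wavelength: m

The claimed units m match the derived units, so the claim is correct.

Answer: Yes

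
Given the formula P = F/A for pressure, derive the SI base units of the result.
Units of each symbol in P = F/A:
  F (force): kg·m/s²
  A (area): m²  → in the denominator, contributes 1/m²

Multiplying the contributions: [kg·m/s²] · [1/m²]
Adding exponents of each base unit: kg: 1, m: -1, s: -2
SI base units of pressure: kg/(m·s²)

Answer: kg/(m·s²)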